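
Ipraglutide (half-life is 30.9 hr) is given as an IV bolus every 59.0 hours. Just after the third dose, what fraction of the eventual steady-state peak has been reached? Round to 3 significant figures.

k = ln 2 / 30.9 = 0.02243 hr⁻¹
f_n = 1 − e^(−nkτ) = 1 − e^(−3 × 0.02243 × 59.0) = 1 − e^(−3.970) = 1 − 0.01886 ≈ 0.981

0.981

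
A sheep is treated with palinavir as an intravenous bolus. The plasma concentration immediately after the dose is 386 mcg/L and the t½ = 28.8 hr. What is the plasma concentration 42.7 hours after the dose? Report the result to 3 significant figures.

k = ln 2 / 28.8 = 0.02407 hr⁻¹
C(t) = C₀ e^(−kt) = 386 × e^(−0.02407 × 42.7) = 386 × e^(−1.028) = 386 × 0.3578 ≈ 138 mcg/L

138 mcg/L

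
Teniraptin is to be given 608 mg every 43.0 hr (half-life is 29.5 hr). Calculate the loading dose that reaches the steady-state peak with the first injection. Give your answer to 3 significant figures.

k = ln 2 / 29.5 = 0.02350 hr⁻¹
Accumulation ratio R = 1 / (1 − e^(−kτ)) = 1 / (1 − e^(−0.02350×43.0)) = 1 / (1 − 0.3641) = 1.573
Loading dose = maintenance dose × R = 608 × 1.573 ≈ 956 mg

956 mg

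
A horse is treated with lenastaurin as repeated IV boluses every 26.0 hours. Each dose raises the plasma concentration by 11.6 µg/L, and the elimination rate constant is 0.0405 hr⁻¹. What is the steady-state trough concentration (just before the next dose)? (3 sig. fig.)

6.22 µg/L

Fraction remaining after one interval: e^(−kτ) = e^(−0.04050 × 26.0) = 0.3489
R = 1 / (1 − 0.3489) = 1.536
Css,max = 11.6 × 1.536 = 17.82 µg/L
Css,min = Css,max × e^(−kτ) = 17.82 × 0.3489 ≈ 6.22 µg/L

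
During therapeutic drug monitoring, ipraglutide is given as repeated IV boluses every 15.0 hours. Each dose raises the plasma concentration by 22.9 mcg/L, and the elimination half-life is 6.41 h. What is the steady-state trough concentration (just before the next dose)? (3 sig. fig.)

5.64 mcg/L

k = ln 2 / 6.41 = 0.1081 h⁻¹
Fraction remaining after one interval: e^(−kτ) = e^(−0.1081 × 15.0) = 0.1975
R = 1 / (1 − 0.1975) = 1.246
Css,max = 22.9 × 1.246 = 28.54 mcg/L
Css,min = Css,max × e^(−kτ) = 28.54 × 0.1975 ≈ 5.64 mcg/L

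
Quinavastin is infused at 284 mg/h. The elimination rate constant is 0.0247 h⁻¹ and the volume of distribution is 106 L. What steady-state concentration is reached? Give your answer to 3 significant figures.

108 mg/L

CL = k · V = 0.0247 × 106 = 2.618 L/h
Css = rate / CL = 284 / 2.618 ≈ 108 mg/L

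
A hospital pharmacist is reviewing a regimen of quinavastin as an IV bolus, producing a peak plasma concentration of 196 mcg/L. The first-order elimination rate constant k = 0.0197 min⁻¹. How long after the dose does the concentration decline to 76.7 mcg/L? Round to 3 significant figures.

C(t) = C₀ e^(−kt)  ⇒  t = ln(C₀/C) / k
t = ln(196/76.7) / 0.01970 = 0.9382 / 0.01970 ≈ 47.6 minutes

47.6 minutes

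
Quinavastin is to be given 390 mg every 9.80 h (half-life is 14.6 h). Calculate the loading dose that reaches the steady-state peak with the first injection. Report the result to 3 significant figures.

1050 mg

k = ln 2 / 14.6 = 0.04748 h⁻¹
Accumulation ratio R = 1 / (1 − e^(−kτ)) = 1 / (1 − e^(−0.04748×9.80)) = 1 / (1 − 0.6280) = 2.688
Loading dose = maintenance dose × R = 390 × 2.688 ≈ 1050 mg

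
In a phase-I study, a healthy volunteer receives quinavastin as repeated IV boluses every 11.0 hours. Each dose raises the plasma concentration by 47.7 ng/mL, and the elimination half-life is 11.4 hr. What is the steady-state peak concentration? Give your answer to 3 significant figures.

k = ln 2 / 11.4 = 0.06080 hr⁻¹
Fraction remaining after one interval: e^(−kτ) = e^(−0.06080 × 11.0) = 0.5123
R = 1 / (1 − 0.5123) = 2.050
Css,max = 47.7 × 2.050 ≈ 97.8 ng/mL

97.8 ng/mL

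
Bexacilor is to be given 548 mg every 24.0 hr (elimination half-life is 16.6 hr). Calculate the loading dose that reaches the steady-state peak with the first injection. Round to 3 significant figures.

k = ln 2 / 16.6 = 0.04176 hr⁻¹
Accumulation ratio R = 1 / (1 − e^(−kτ)) = 1 / (1 − e^(−0.04176×24.0)) = 1 / (1 − 0.3671) = 1.580
Loading dose = maintenance dose × R = 548 × 1.580 ≈ 866 mg

866 mg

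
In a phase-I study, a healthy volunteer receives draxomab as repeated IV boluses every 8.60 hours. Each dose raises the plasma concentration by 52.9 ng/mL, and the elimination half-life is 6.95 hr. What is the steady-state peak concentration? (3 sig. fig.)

k = ln 2 / 6.95 = 0.09973 hr⁻¹
Fraction remaining after one interval: e^(−kτ) = e^(−0.09973 × 8.60) = 0.4241
R = 1 / (1 − 0.4241) = 1.737
Css,max = 52.9 × 1.737 ≈ 91.9 ng/mL

91.9 ng/mL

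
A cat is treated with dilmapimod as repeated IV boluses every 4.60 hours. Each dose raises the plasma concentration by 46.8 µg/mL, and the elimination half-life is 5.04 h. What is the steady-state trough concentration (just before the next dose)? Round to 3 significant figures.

k = ln 2 / 5.04 = 0.1375 h⁻¹
Fraction remaining after one interval: e^(−kτ) = e^(−0.1375 × 4.60) = 0.5312
R = 1 / (1 − 0.5312) = 2.133
Css,max = 46.8 × 2.133 = 99.83 µg/mL
Css,min = Css,max × e^(−kτ) = 99.83 × 0.5312 ≈ 53.0 µg/mL

53.0 µg/mL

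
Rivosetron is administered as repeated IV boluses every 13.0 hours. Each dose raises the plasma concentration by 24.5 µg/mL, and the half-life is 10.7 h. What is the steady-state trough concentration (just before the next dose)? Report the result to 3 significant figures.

k = ln 2 / 10.7 = 0.06478 h⁻¹
Fraction remaining after one interval: e^(−kτ) = e^(−0.06478 × 13.0) = 0.4308
R = 1 / (1 − 0.4308) = 1.757
Css,max = 24.5 × 1.757 = 43.04 µg/mL
Css,min = Css,max × e^(−kτ) = 43.04 × 0.4308 ≈ 18.5 µg/mL

18.5 µg/mL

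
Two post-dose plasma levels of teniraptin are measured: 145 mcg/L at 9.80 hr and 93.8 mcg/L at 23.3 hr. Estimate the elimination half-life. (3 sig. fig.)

k = ln(C₁/C₂) / (t₂ − t₁) = ln(145/93.8) / (23.3 − 9.80)
  = 0.4356 / 13.50 = 0.03226 hr⁻¹
t½ = ln 2 / k = ln 2 / 0.03226 ≈ 21.5 hours

21.5 hours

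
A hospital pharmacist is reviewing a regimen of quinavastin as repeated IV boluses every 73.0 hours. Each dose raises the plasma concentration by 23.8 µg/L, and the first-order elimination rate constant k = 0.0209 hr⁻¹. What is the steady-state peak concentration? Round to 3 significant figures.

Fraction remaining after one interval: e^(−kτ) = e^(−0.02090 × 73.0) = 0.2175
R = 1 / (1 − 0.2175) = 1.278
Css,max = 23.8 × 1.278 ≈ 30.4 µg/L

30.4 µg/L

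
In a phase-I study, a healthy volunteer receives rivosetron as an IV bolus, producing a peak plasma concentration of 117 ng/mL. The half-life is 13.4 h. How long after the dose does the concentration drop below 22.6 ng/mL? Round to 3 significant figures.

31.8 hours

k = ln 2 / 13.4 = 0.05173 h⁻¹
C(t) = C₀ e^(−kt)  ⇒  t = ln(C₀/C) / k
t = ln(117/22.6) / 0.05173 = 1.644 / 0.05173 ≈ 31.8 hours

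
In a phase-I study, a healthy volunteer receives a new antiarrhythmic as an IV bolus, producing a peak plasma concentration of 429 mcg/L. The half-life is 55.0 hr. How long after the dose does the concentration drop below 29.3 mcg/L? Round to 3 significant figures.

k = ln 2 / 55.0 = 0.01260 hr⁻¹
C(t) = C₀ e^(−kt)  ⇒  t = ln(C₀/C) / k
t = ln(429/29.3) / 0.01260 = 2.684 / 0.01260 ≈ 213 hours

213 hours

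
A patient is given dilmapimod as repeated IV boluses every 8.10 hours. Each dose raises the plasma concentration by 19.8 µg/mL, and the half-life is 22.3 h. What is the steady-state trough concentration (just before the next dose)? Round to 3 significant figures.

69.2 µg/mL

k = ln 2 / 22.3 = 0.03108 h⁻¹
Fraction remaining after one interval: e^(−kτ) = e^(−0.03108 × 8.10) = 0.7774
R = 1 / (1 − 0.7774) = 4.493
Css,max = 19.8 × 4.493 = 88.96 µg/mL
Css,min = Css,max × e^(−kτ) = 88.96 × 0.7774 ≈ 69.2 µg/mL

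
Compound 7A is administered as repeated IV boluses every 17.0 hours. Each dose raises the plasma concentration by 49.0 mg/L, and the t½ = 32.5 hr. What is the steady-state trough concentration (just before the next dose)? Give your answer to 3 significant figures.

k = ln 2 / 32.5 = 0.02133 hr⁻¹
Fraction remaining after one interval: e^(−kτ) = e^(−0.02133 × 17.0) = 0.6959
R = 1 / (1 − 0.6959) = 3.288
Css,max = 49.0 × 3.288 = 161.1 mg/L
Css,min = Css,max × e^(−kτ) = 161.1 × 0.6959 ≈ 112 mg/L

112 mg/L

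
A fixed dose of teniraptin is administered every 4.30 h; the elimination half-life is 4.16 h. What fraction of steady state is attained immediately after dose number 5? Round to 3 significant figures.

k = ln 2 / 4.16 = 0.1666 h⁻¹
f_n = 1 − e^(−nkτ) = 1 − e^(−5 × 0.1666 × 4.30) = 1 − e^(−3.582) = 1 − 0.02781 ≈ 0.972

0.972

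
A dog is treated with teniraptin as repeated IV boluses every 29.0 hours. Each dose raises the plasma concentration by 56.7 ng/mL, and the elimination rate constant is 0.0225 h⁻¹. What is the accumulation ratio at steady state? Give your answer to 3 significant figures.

Fraction remaining after one interval: e^(−kτ) = e^(−0.02250 × 29.0) = 0.5207
R = 1 / (1 − 0.5207) = 1 / 0.4793 ≈ 2.09

2.09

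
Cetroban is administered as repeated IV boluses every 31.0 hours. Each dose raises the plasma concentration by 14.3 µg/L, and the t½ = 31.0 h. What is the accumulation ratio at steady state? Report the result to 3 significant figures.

2.00

k = ln 2 / 31.0 = 0.02236 h⁻¹
Fraction remaining after one interval: e^(−kτ) = e^(−0.02236 × 31.0) = 0.5000
R = 1 / (1 − 0.5000) = 1 / 0.5000 ≈ 2.00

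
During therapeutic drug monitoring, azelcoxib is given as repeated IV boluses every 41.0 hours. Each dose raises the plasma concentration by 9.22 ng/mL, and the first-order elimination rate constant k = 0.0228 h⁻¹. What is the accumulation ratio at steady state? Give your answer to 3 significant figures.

Fraction remaining after one interval: e^(−kτ) = e^(−0.02280 × 41.0) = 0.3927
R = 1 / (1 − 0.3927) = 1 / 0.6073 ≈ 1.65

1.65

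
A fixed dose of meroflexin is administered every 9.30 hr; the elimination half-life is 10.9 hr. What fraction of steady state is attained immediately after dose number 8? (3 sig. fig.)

k = ln 2 / 10.9 = 0.06359 hr⁻¹
f_n = 1 − e^(−nkτ) = 1 − e^(−8 × 0.06359 × 9.30) = 1 − e^(−4.731) = 1 − 0.008816 ≈ 0.991

0.991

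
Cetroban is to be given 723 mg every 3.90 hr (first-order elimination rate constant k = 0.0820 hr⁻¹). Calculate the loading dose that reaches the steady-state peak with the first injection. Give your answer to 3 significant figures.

Accumulation ratio R = 1 / (1 − e^(−kτ)) = 1 / (1 − e^(−0.08200×3.90)) = 1 / (1 − 0.7263) = 3.654
Loading dose = maintenance dose × R = 723 × 3.654 ≈ 2640 mg

2640 mg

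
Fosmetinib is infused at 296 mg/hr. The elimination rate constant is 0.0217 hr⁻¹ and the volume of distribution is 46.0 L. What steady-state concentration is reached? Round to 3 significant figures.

CL = k · V = 0.0217 × 46.0 = 0.9982 L/hr
Css = rate / CL = 296 / 0.9982 ≈ 297 mg/L

297 mg/L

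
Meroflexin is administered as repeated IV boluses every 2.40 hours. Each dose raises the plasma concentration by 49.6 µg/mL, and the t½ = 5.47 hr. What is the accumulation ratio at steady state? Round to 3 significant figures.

k = ln 2 / 5.47 = 0.1267 hr⁻¹
Fraction remaining after one interval: e^(−kτ) = e^(−0.1267 × 2.40) = 0.7378
R = 1 / (1 − 0.7378) = 1 / 0.2622 ≈ 3.81

3.81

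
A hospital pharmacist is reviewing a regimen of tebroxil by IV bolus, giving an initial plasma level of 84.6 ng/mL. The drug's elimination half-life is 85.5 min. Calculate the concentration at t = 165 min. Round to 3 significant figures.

k = ln 2 / 85.5 = 0.008107 min⁻¹
165 min is 1.930 half-lives, so C = 84.6 × (1/2)^1.930 = 84.6 × 0.2625 ≈ 22.2 ng/mL

22.2 ng/mL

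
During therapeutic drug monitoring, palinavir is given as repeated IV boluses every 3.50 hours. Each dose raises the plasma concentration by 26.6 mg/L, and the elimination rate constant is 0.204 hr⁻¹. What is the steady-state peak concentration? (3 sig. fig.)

52.1 mg/L

Fraction remaining after one interval: e^(−kτ) = e^(−0.2040 × 3.50) = 0.4897
R = 1 / (1 − 0.4897) = 1.960
Css,max = 26.6 × 1.960 ≈ 52.1 mg/L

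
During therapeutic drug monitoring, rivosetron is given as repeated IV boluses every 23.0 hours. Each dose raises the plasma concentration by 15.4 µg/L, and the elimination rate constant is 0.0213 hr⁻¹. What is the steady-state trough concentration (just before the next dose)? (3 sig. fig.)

24.4 µg/L

Fraction remaining after one interval: e^(−kτ) = e^(−0.02130 × 23.0) = 0.6127
R = 1 / (1 − 0.6127) = 2.582
Css,max = 15.4 × 2.582 = 39.76 µg/L
Css,min = Css,max × e^(−kτ) = 39.76 × 0.6127 ≈ 24.4 µg/L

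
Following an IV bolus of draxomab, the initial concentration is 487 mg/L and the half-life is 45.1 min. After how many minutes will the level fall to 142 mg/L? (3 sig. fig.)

80.2 minutes

k = ln 2 / 45.1 = 0.01537 min⁻¹
C(t) = C₀ e^(−kt)  ⇒  t = ln(C₀/C) / k
t = ln(487/142) / 0.01537 = 1.232 / 0.01537 ≈ 80.2 minutes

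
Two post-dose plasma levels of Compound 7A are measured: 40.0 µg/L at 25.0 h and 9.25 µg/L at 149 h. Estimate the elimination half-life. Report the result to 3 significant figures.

58.7 hours

k = ln(C₁/C₂) / (t₂ − t₁) = ln(40.0/9.25) / (149 − 25.0)
  = 1.464 / 124.0 = 0.01181 h⁻¹
t½ = ln 2 / k = ln 2 / 0.01181 ≈ 58.7 hours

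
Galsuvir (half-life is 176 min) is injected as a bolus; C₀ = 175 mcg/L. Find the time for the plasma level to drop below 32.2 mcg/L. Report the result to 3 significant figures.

k = ln 2 / 176 = 0.003938 min⁻¹
C(t) = C₀ e^(−kt)  ⇒  t = ln(C₀/C) / k
t = ln(175/32.2) / 0.003938 = 1.693 / 0.003938 ≈ 430 minutes

430 minutes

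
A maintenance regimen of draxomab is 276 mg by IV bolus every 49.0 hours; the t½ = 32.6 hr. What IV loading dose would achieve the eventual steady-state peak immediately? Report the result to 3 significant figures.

k = ln 2 / 32.6 = 0.02126 hr⁻¹
Accumulation ratio R = 1 / (1 − e^(−kτ)) = 1 / (1 − e^(−0.02126×49.0)) = 1 / (1 − 0.3528) = 1.545
Loading dose = maintenance dose × R = 276 × 1.545 ≈ 426 mg

426 mg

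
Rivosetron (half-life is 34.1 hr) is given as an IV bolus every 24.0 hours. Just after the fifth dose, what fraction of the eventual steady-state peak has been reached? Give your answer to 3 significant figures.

0.913

k = ln 2 / 34.1 = 0.02033 hr⁻¹
f_n = 1 − e^(−nkτ) = 1 − e^(−5 × 0.02033 × 24.0) = 1 − e^(−2.439) = 1 − 0.08723 ≈ 0.913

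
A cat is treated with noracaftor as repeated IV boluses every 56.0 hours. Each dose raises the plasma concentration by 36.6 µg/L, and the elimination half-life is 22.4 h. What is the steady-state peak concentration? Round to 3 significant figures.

k = ln 2 / 22.4 = 0.03094 h⁻¹
Fraction remaining after one interval: e^(−kτ) = e^(−0.03094 × 56.0) = 0.1768
R = 1 / (1 − 0.1768) = 1.215
Css,max = 36.6 × 1.215 ≈ 44.5 µg/L

44.5 µg/L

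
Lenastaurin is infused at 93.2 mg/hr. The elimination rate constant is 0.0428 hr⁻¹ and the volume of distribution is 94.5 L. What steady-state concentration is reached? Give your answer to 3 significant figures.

23.0 mg/L

CL = k · V = 0.0428 × 94.5 = 4.045 L/hr
Css = rate / CL = 93.2 / 4.045 ≈ 23.0 mg/L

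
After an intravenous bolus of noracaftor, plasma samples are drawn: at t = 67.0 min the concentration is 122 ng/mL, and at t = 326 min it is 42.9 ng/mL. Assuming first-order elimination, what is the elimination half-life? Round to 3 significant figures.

172 minutes

k = ln(C₁/C₂) / (t₂ − t₁) = ln(122/42.9) / (326 − 67.0)
  = 1.045 / 259.0 = 0.004035 min⁻¹
t½ = ln 2 / k = ln 2 / 0.004035 ≈ 172 minutes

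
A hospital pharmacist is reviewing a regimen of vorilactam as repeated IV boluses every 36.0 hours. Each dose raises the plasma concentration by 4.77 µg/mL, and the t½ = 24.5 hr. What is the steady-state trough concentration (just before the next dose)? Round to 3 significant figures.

k = ln 2 / 24.5 = 0.02829 hr⁻¹
Fraction remaining after one interval: e^(−kτ) = e^(−0.02829 × 36.0) = 0.3611
R = 1 / (1 − 0.3611) = 1.565
Css,max = 4.77 × 1.565 = 7.466 µg/mL
Css,min = Css,max × e^(−kτ) = 7.466 × 0.3611 ≈ 2.70 µg/mL

2.70 µg/mL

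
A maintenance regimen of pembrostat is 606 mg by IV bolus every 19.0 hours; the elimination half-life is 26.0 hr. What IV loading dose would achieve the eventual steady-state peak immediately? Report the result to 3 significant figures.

k = ln 2 / 26.0 = 0.02666 hr⁻¹
Accumulation ratio R = 1 / (1 − e^(−kτ)) = 1 / (1 − e^(−0.02666×19.0)) = 1 / (1 − 0.6026) = 2.516
Loading dose = maintenance dose × R = 606 × 2.516 ≈ 1520 mg

1520 mg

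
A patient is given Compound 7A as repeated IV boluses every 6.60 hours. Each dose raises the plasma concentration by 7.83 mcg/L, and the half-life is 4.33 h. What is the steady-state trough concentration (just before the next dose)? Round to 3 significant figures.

4.17 mcg/L

k = ln 2 / 4.33 = 0.1601 h⁻¹
Fraction remaining after one interval: e^(−kτ) = e^(−0.1601 × 6.60) = 0.3477
R = 1 / (1 − 0.3477) = 1.533
Css,max = 7.83 × 1.533 = 12.00 mcg/L
Css,min = Css,max × e^(−kτ) = 12.00 × 0.3477 ≈ 4.17 mcg/L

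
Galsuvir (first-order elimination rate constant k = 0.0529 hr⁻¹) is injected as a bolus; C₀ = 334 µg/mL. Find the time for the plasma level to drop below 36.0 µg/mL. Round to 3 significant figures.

42.1 hours

C(t) = C₀ e^(−kt)  ⇒  t = ln(C₀/C) / k
t = ln(334/36.0) / 0.05290 = 2.228 / 0.05290 ≈ 42.1 hours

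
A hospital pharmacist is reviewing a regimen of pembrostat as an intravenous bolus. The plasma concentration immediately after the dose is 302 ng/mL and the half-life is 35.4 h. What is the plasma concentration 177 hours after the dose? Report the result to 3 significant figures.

9.44 ng/mL

k = ln 2 / 35.4 = 0.01958 h⁻¹
C(t) = C₀ e^(−kt) = 302 × e^(−0.01958 × 177) = 302 × e^(−3.466) = 302 × 0.03125 ≈ 9.44 ng/mL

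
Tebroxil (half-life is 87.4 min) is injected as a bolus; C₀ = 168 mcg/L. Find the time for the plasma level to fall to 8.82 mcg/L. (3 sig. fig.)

372 minutes

k = ln 2 / 87.4 = 0.007931 min⁻¹
C(t) = C₀ e^(−kt)  ⇒  t = ln(C₀/C) / k
t = ln(168/8.82) / 0.007931 = 2.947 / 0.007931 ≈ 372 minutes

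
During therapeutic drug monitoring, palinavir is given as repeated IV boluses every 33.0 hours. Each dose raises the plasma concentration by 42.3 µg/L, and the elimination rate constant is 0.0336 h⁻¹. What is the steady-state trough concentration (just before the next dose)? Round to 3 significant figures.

20.8 µg/L

Fraction remaining after one interval: e^(−kτ) = e^(−0.03360 × 33.0) = 0.3300
R = 1 / (1 − 0.3300) = 1.492
Css,max = 42.3 × 1.492 = 63.13 µg/L
Css,min = Css,max × e^(−kτ) = 63.13 × 0.3300 ≈ 20.8 µg/L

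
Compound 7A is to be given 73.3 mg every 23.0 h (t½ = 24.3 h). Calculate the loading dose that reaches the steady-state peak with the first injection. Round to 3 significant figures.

k = ln 2 / 24.3 = 0.02852 h⁻¹
Accumulation ratio R = 1 / (1 − e^(−kτ)) = 1 / (1 − e^(−0.02852×23.0)) = 1 / (1 − 0.5189) = 2.079
Loading dose = maintenance dose × R = 73.3 × 2.079 ≈ 152 mg

152 mg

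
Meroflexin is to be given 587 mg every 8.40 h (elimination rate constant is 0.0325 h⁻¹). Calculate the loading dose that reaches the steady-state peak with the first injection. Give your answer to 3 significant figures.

2460 mg

Accumulation ratio R = 1 / (1 − e^(−kτ)) = 1 / (1 − e^(−0.03250×8.40)) = 1 / (1 − 0.7611) = 4.186
Loading dose = maintenance dose × R = 587 × 4.186 ≈ 2460 mg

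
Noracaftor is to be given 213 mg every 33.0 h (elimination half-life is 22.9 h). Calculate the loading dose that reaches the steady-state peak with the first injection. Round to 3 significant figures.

k = ln 2 / 22.9 = 0.03027 h⁻¹
Accumulation ratio R = 1 / (1 − e^(−kτ)) = 1 / (1 − e^(−0.03027×33.0)) = 1 / (1 − 0.3683) = 1.583
Loading dose = maintenance dose × R = 213 × 1.583 ≈ 337 mg

337 mg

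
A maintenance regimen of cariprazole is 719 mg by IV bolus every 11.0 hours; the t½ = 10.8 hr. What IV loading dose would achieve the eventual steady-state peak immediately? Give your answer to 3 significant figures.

1420 mg

k = ln 2 / 10.8 = 0.06418 hr⁻¹
Accumulation ratio R = 1 / (1 − e^(−kτ)) = 1 / (1 − e^(−0.06418×11.0)) = 1 / (1 − 0.4936) = 1.975
Loading dose = maintenance dose × R = 719 × 1.975 ≈ 1420 mg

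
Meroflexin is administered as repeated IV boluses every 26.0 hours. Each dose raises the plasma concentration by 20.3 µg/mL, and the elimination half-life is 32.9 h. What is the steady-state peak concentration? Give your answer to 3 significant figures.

k = ln 2 / 32.9 = 0.02107 h⁻¹
Fraction remaining after one interval: e^(−kτ) = e^(−0.02107 × 26.0) = 0.5782
R = 1 / (1 − 0.5782) = 2.371
Css,max = 20.3 × 2.371 ≈ 48.1 µg/mL

48.1 µg/mL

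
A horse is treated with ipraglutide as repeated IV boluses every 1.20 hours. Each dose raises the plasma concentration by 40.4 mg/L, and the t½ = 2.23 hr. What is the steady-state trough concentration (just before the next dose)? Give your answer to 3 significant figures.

89.4 mg/L

k = ln 2 / 2.23 = 0.3108 hr⁻¹
Fraction remaining after one interval: e^(−kτ) = e^(−0.3108 × 1.20) = 0.6887
R = 1 / (1 − 0.6887) = 3.212
Css,max = 40.4 × 3.212 = 129.8 mg/L
Css,min = Css,max × e^(−kτ) = 129.8 × 0.6887 ≈ 89.4 mg/L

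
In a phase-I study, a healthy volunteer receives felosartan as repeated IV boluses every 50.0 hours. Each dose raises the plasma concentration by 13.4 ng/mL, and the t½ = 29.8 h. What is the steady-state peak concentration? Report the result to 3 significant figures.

19.5 ng/mL

k = ln 2 / 29.8 = 0.02326 h⁻¹
Fraction remaining after one interval: e^(−kτ) = e^(−0.02326 × 50.0) = 0.3125
R = 1 / (1 − 0.3125) = 1.455
Css,max = 13.4 × 1.455 ≈ 19.5 ng/mL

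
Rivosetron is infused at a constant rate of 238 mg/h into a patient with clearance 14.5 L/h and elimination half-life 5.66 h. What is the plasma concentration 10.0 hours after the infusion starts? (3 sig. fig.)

Css = rate / CL = 238 / 14.5 = 16.41 mg/L
k = ln 2 / 5.66 = 0.1225 h⁻¹
C(t) = Css (1 − e^(−kt)) = 16.41 × (1 − e^(−1.225)) = 16.41 × 0.7061 ≈ 11.6 mg/L

11.6 mg/L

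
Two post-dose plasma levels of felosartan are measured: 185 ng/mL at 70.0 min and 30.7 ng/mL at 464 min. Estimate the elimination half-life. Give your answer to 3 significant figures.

152 minutes

k = ln(C₁/C₂) / (t₂ − t₁) = ln(185/30.7) / (464 − 70.0)
  = 1.796 / 394.0 = 0.004559 min⁻¹
t½ = ln 2 / k = ln 2 / 0.004559 ≈ 152 minutes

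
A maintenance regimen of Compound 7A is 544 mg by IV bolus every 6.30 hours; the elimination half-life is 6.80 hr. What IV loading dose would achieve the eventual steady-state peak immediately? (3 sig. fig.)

k = ln 2 / 6.80 = 0.1019 hr⁻¹
Accumulation ratio R = 1 / (1 − e^(−kτ)) = 1 / (1 − e^(−0.1019×6.30)) = 1 / (1 − 0.5261) = 2.110
Loading dose = maintenance dose × R = 544 × 2.110 ≈ 1150 mg

1150 mg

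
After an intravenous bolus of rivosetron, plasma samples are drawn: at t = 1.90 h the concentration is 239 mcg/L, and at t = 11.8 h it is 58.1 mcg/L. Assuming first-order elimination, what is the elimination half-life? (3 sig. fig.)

4.85 hours

k = ln(C₁/C₂) / (t₂ − t₁) = ln(239/58.1) / (11.8 − 1.90)
  = 1.414 / 9.900 = 0.1429 h⁻¹
t½ = ln 2 / k = ln 2 / 0.1429 ≈ 4.85 hours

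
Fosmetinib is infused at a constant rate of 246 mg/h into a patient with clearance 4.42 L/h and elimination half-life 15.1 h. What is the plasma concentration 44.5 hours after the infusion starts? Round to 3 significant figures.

48.4 mg/L

Css = rate / CL = 246 / 4.42 = 55.66 mg/L
k = ln 2 / 15.1 = 0.04590 h⁻¹
C(t) = Css (1 − e^(−kt)) = 55.66 × (1 − e^(−2.043)) = 55.66 × 0.8703 ≈ 48.4 mg/L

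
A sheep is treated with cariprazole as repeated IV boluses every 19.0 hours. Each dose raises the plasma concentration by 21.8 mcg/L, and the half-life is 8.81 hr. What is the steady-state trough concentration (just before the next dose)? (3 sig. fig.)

k = ln 2 / 8.81 = 0.07868 hr⁻¹
Fraction remaining after one interval: e^(−kτ) = e^(−0.07868 × 19.0) = 0.2243
R = 1 / (1 − 0.2243) = 1.289
Css,max = 21.8 × 1.289 = 28.10 mcg/L
Css,min = Css,max × e^(−kτ) = 28.10 × 0.2243 ≈ 6.30 mcg/L

6.30 mcg/L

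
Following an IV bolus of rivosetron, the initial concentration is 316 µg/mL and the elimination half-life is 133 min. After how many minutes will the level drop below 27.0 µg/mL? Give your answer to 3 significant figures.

k = ln 2 / 133 = 0.005212 min⁻¹
C(t) = C₀ e^(−kt)  ⇒  t = ln(C₀/C) / k
t = ln(316/27.0) / 0.005212 = 2.460 / 0.005212 ≈ 472 minutes

472 minutes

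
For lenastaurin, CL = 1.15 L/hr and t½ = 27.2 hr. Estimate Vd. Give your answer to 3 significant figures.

k = ln 2 / t½ = ln 2 / 27.2 = 0.02548 hr⁻¹
V = CL / k = 1.15 / 0.02548 ≈ 45.1 L

45.1 L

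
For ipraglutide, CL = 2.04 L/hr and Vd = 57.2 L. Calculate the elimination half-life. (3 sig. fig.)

19.4 hours

k = CL / V = 2.04 / 57.2 = 0.03566 hr⁻¹
t½ = ln 2 / k = ln 2 / 0.03566 ≈ 19.4 hours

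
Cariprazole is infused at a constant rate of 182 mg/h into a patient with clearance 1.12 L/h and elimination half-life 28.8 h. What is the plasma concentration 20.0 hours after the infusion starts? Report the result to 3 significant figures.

Css = rate / CL = 182 / 1.12 = 162.5 mg/L
k = ln 2 / 28.8 = 0.02407 h⁻¹
C(t) = Css (1 − e^(−kt)) = 162.5 × (1 − e^(−0.4814)) = 162.5 × 0.3821 ≈ 62.1 mg/L

62.1 mg/L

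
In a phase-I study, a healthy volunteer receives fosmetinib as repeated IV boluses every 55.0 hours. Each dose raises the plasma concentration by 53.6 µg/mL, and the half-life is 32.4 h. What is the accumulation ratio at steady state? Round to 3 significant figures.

k = ln 2 / 32.4 = 0.02139 h⁻¹
Fraction remaining after one interval: e^(−kτ) = e^(−0.02139 × 55.0) = 0.3083
R = 1 / (1 − 0.3083) = 1 / 0.6917 ≈ 1.45

1.45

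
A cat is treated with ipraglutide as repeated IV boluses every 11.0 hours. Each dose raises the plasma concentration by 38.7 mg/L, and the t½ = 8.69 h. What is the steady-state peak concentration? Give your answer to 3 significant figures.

k = ln 2 / 8.69 = 0.07976 h⁻¹
Fraction remaining after one interval: e^(−kτ) = e^(−0.07976 × 11.0) = 0.4159
R = 1 / (1 − 0.4159) = 1.712
Css,max = 38.7 × 1.712 ≈ 66.3 mg/L

66.3 mg/L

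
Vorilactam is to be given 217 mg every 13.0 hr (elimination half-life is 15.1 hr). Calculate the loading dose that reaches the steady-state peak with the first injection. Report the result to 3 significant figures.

k = ln 2 / 15.1 = 0.04590 hr⁻¹
Accumulation ratio R = 1 / (1 − e^(−kτ)) = 1 / (1 − e^(−0.04590×13.0)) = 1 / (1 − 0.5506) = 2.225
Loading dose = maintenance dose × R = 217 × 2.225 ≈ 483 mg

483 mg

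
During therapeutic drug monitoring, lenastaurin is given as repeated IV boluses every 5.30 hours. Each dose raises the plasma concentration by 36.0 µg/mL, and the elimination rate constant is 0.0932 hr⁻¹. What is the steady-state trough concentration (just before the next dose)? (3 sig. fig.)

56.4 µg/mL

Fraction remaining after one interval: e^(−kτ) = e^(−0.09320 × 5.30) = 0.6102
R = 1 / (1 − 0.6102) = 2.565
Css,max = 36.0 × 2.565 = 92.36 µg/mL
Css,min = Css,max × e^(−kτ) = 92.36 × 0.6102 ≈ 56.4 µg/mL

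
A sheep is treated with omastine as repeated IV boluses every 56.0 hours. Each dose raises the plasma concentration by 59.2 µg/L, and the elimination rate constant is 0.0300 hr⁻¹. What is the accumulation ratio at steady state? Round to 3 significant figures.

1.23

Fraction remaining after one interval: e^(−kτ) = e^(−0.03000 × 56.0) = 0.1864
R = 1 / (1 − 0.1864) = 1 / 0.8136 ≈ 1.23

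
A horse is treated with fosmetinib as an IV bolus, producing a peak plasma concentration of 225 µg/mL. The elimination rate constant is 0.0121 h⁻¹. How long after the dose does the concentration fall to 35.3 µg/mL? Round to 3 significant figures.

C(t) = C₀ e^(−kt)  ⇒  t = ln(C₀/C) / k
t = ln(225/35.3) / 0.01210 = 1.852 / 0.01210 ≈ 153 hours

153 hours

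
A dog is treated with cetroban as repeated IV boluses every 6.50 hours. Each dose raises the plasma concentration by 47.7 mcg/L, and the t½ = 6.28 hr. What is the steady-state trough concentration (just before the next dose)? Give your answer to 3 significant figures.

k = ln 2 / 6.28 = 0.1104 hr⁻¹
Fraction remaining after one interval: e^(−kτ) = e^(−0.1104 × 6.50) = 0.4880
R = 1 / (1 − 0.4880) = 1.953
Css,max = 47.7 × 1.953 = 93.16 mcg/L
Css,min = Css,max × e^(−kτ) = 93.16 × 0.4880 ≈ 45.5 mcg/L

45.5 mcg/L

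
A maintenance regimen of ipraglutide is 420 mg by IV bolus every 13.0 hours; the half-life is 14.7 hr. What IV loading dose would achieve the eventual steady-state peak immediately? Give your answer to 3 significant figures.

916 mg

k = ln 2 / 14.7 = 0.04715 hr⁻¹
Accumulation ratio R = 1 / (1 − e^(−kτ)) = 1 / (1 − e^(−0.04715×13.0)) = 1 / (1 − 0.5417) = 2.182
Loading dose = maintenance dose × R = 420 × 2.182 ≈ 916 mg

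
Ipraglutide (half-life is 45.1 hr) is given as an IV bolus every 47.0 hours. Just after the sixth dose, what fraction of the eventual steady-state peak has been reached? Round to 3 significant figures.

0.987

k = ln 2 / 45.1 = 0.01537 hr⁻¹
f_n = 1 − e^(−nkτ) = 1 − e^(−6 × 0.01537 × 47.0) = 1 − e^(−4.334) = 1 − 0.01311 ≈ 0.987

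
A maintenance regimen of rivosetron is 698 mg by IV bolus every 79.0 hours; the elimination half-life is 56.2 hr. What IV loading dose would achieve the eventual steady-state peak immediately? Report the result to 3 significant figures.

1120 mg

k = ln 2 / 56.2 = 0.01233 hr⁻¹
Accumulation ratio R = 1 / (1 − e^(−kτ)) = 1 / (1 − e^(−0.01233×79.0)) = 1 / (1 − 0.3774) = 1.606
Loading dose = maintenance dose × R = 698 × 1.606 ≈ 1120 mg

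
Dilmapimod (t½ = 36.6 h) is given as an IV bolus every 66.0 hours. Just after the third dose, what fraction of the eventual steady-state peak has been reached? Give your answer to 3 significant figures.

0.976

k = ln 2 / 36.6 = 0.01894 h⁻¹
f_n = 1 − e^(−nkτ) = 1 − e^(−3 × 0.01894 × 66.0) = 1 − e^(−3.750) = 1 − 0.02352 ≈ 0.976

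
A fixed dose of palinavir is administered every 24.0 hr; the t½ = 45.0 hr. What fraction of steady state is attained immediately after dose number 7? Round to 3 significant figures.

k = ln 2 / 45.0 = 0.01540 hr⁻¹
f_n = 1 − e^(−nkτ) = 1 − e^(−7 × 0.01540 × 24.0) = 1 − e^(−2.588) = 1 − 0.07519 ≈ 0.925

0.925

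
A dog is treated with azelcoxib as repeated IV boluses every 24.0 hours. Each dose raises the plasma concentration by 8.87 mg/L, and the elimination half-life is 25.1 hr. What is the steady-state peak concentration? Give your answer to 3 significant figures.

k = ln 2 / 25.1 = 0.02762 hr⁻¹
Fraction remaining after one interval: e^(−kτ) = e^(−0.02762 × 24.0) = 0.5154
R = 1 / (1 − 0.5154) = 2.064
Css,max = 8.87 × 2.064 ≈ 18.3 mg/L

18.3 mg/L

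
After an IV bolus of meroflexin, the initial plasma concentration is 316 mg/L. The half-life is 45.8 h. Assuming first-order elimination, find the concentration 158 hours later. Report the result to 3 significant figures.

k = ln 2 / 45.8 = 0.01513 h⁻¹
C(t) = C₀ e^(−kt) = 316 × e^(−0.01513 × 158) = 316 × e^(−2.391) = 316 × 0.09152 ≈ 28.9 mg/L

28.9 mg/L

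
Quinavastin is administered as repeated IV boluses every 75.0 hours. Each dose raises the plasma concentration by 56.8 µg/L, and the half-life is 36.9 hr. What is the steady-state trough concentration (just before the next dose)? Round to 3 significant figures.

k = ln 2 / 36.9 = 0.01878 hr⁻¹
Fraction remaining after one interval: e^(−kτ) = e^(−0.01878 × 75.0) = 0.2444
R = 1 / (1 − 0.2444) = 1.324
Css,max = 56.8 × 1.324 = 75.17 µg/L
Css,min = Css,max × e^(−kτ) = 75.17 × 0.2444 ≈ 18.4 µg/L

18.4 µg/L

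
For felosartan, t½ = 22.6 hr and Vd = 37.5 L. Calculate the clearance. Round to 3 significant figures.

k = ln 2 / t½ = ln 2 / 22.6 = 0.03067 hr⁻¹
CL = k · V = 0.03067 × 37.5 ≈ 1.15 L/hr

1.15 L/hr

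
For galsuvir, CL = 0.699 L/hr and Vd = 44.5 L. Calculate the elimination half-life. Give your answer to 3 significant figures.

44.1 hours

k = CL / V = 0.699 / 44.5 = 0.01571 hr⁻¹
t½ = ln 2 / k = ln 2 / 0.01571 ≈ 44.1 hours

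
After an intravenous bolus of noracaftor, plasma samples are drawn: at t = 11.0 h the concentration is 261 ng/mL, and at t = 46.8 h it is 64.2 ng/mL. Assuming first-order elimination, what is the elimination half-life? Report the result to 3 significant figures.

17.7 hours

k = ln(C₁/C₂) / (t₂ − t₁) = ln(261/64.2) / (46.8 − 11.0)
  = 1.403 / 35.80 = 0.03918 h⁻¹
t½ = ln 2 / k = ln 2 / 0.03918 ≈ 17.7 hours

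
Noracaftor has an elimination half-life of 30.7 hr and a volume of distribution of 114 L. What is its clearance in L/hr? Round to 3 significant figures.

k = ln 2 / t½ = ln 2 / 30.7 = 0.02258 hr⁻¹
CL = k · V = 0.02258 × 114 ≈ 2.57 L/hr

2.57 L/hr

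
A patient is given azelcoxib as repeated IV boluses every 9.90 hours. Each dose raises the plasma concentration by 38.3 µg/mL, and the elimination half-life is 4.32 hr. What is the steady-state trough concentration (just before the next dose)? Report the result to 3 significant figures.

9.83 µg/mL

k = ln 2 / 4.32 = 0.1605 hr⁻¹
Fraction remaining after one interval: e^(−kτ) = e^(−0.1605 × 9.90) = 0.2042
R = 1 / (1 − 0.2042) = 1.257
Css,max = 38.3 × 1.257 = 48.13 µg/mL
Css,min = Css,max × e^(−kτ) = 48.13 × 0.2042 ≈ 9.83 µg/mL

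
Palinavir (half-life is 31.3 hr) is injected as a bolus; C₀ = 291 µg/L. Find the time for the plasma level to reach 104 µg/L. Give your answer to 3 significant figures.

46.5 hours

k = ln 2 / 31.3 = 0.02215 hr⁻¹
C(t) = C₀ e^(−kt)  ⇒  t = ln(C₀/C) / k
t = ln(291/104) / 0.02215 = 1.029 / 0.02215 ≈ 46.5 hours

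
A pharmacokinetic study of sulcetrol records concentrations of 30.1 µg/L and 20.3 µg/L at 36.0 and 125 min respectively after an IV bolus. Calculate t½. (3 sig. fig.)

157 minutes

k = ln(C₁/C₂) / (t₂ − t₁) = ln(30.1/20.3) / (125 − 36.0)
  = 0.3939 / 89.00 = 0.004426 min⁻¹
t½ = ln 2 / k = ln 2 / 0.004426 ≈ 157 minutes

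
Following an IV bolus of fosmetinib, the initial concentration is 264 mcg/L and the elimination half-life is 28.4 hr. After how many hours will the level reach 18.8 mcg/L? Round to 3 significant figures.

k = ln 2 / 28.4 = 0.02441 hr⁻¹
C(t) = C₀ e^(−kt)  ⇒  t = ln(C₀/C) / k
t = ln(264/18.8) / 0.02441 = 2.642 / 0.02441 ≈ 108 hours

108 hours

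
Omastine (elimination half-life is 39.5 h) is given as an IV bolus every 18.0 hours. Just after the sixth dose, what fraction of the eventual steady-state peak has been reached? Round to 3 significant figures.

0.850

k = ln 2 / 39.5 = 0.01755 h⁻¹
f_n = 1 − e^(−nkτ) = 1 − e^(−6 × 0.01755 × 18.0) = 1 − e^(−1.895) = 1 − 0.1503 ≈ 0.850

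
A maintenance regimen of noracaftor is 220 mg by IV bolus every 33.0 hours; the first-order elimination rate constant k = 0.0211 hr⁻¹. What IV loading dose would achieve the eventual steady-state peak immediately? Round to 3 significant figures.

Accumulation ratio R = 1 / (1 − e^(−kτ)) = 1 / (1 − e^(−0.02110×33.0)) = 1 / (1 − 0.4984) = 1.994
Loading dose = maintenance dose × R = 220 × 1.994 ≈ 439 mg

439 mg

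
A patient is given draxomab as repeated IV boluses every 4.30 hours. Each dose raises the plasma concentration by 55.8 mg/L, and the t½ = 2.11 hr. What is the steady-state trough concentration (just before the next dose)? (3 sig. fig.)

k = ln 2 / 2.11 = 0.3285 hr⁻¹
Fraction remaining after one interval: e^(−kτ) = e^(−0.3285 × 4.30) = 0.2435
R = 1 / (1 − 0.2435) = 1.322
Css,max = 55.8 × 1.322 = 73.76 mg/L
Css,min = Css,max × e^(−kτ) = 73.76 × 0.2435 ≈ 18.0 mg/L

18.0 mg/L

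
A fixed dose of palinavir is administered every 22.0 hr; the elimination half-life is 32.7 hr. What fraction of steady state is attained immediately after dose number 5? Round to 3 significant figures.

k = ln 2 / 32.7 = 0.02120 hr⁻¹
f_n = 1 − e^(−nkτ) = 1 − e^(−5 × 0.02120 × 22.0) = 1 − e^(−2.332) = 1 − 0.09713 ≈ 0.903

0.903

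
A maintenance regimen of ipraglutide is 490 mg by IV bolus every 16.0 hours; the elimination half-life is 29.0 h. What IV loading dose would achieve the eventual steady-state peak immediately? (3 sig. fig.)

1540 mg

k = ln 2 / 29.0 = 0.02390 h⁻¹
Accumulation ratio R = 1 / (1 − e^(−kτ)) = 1 / (1 − e^(−0.02390×16.0)) = 1 / (1 − 0.6822) = 3.147
Loading dose = maintenance dose × R = 490 × 3.147 ≈ 1540 mg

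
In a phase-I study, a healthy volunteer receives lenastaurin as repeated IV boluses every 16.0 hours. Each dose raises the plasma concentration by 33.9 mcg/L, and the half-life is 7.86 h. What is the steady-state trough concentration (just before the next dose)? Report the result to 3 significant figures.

k = ln 2 / 7.86 = 0.08819 h⁻¹
Fraction remaining after one interval: e^(−kτ) = e^(−0.08819 × 16.0) = 0.2439
R = 1 / (1 − 0.2439) = 1.323
Css,max = 33.9 × 1.323 = 44.84 mcg/L
Css,min = Css,max × e^(−kτ) = 44.84 × 0.2439 ≈ 10.9 mcg/L

10.9 mcg/L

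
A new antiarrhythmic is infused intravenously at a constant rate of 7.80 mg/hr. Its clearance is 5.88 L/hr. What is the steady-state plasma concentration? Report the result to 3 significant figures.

1.33 mg/L

Css = infusion rate / CL = 7.80 / 5.88 ≈ 1.33 mg/L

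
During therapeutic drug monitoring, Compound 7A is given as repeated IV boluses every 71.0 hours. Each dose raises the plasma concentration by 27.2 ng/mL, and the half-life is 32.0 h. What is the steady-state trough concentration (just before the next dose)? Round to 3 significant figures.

7.44 ng/mL

k = ln 2 / 32.0 = 0.02166 h⁻¹
Fraction remaining after one interval: e^(−kτ) = e^(−0.02166 × 71.0) = 0.2148
R = 1 / (1 − 0.2148) = 1.274
Css,max = 27.2 × 1.274 = 34.64 ng/mL
Css,min = Css,max × e^(−kτ) = 34.64 × 0.2148 ≈ 7.44 ng/mL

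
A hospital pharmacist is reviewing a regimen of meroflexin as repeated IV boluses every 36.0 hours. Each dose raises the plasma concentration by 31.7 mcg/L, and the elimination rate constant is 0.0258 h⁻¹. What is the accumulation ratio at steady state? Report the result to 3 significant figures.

1.65

Fraction remaining after one interval: e^(−kτ) = e^(−0.02580 × 36.0) = 0.3950
R = 1 / (1 − 0.3950) = 1 / 0.6050 ≈ 1.65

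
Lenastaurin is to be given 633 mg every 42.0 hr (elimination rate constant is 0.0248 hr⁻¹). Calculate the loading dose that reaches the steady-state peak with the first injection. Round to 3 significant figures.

978 mg

Accumulation ratio R = 1 / (1 − e^(−kτ)) = 1 / (1 − e^(−0.02480×42.0)) = 1 / (1 − 0.3529) = 1.545
Loading dose = maintenance dose × R = 633 × 1.545 ≈ 978 mg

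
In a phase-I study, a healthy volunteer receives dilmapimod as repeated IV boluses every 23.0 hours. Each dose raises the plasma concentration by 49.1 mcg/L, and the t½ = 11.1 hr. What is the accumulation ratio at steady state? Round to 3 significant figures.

1.31

k = ln 2 / 11.1 = 0.06245 hr⁻¹
Fraction remaining after one interval: e^(−kτ) = e^(−0.06245 × 23.0) = 0.2378
R = 1 / (1 − 0.2378) = 1 / 0.7622 ≈ 1.31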